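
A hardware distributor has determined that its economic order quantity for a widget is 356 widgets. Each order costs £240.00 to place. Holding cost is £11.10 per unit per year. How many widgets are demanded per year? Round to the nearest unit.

D ≈ 2,931 widgets per year

Squaring Q* = √(2DS/H) gives Q*² = 2DS/H.
From Q* = √(2DS/H): D = Q*²H / (2S) = 356² × 11.1 / (2 × 240) = 2930.770.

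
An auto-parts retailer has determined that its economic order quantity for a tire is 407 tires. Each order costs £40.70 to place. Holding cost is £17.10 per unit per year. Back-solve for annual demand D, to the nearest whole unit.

The basic EOQ model gives Q* = √(2DS/H); rearrange for the unknown.
From Q* = √(2DS/H): D = Q*²H / (2S) = 407² × 17.1 / (2 × 40.7) = 34798.500.

D ≈ 34,798 tires per year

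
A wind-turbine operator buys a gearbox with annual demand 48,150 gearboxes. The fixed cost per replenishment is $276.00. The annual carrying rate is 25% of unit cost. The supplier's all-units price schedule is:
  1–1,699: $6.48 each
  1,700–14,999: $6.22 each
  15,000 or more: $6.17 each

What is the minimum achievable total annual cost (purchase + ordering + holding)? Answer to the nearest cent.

TC* ≈ $305,921.84

Holding cost per unit per year at price C is H = 0.25·C.
For each price level, check whether its EOQ is feasible; otherwise the best quantity at that price is the breakpoint.
Tier 1 ($6.48): EOQ = 4050.5 exceeds tier's upper bound 1699, so this tier is dominated.
EOQ at $6.22 = 4134.3 (feasible in tier 2): TC = 48,150×$6.22 + (48,150/4134.3)×276 + (4134.3/2)×0.25×$6.22 = $305,921.84.
EOQ at $6.17 = 4151.0 < 15000, so use break Q=15000: TC = 48,150×$6.17 + (48,150/15000.0)×276 + (15000.0/2)×0.25×$6.17 = $309,540.21.
Lowest total cost among the candidates is at Q = 4134.3.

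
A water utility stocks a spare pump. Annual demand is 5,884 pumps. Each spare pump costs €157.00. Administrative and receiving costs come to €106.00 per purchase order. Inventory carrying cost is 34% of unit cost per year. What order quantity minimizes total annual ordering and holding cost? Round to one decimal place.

Q* ≈ 152.9 pumps

Holding cost H = 0.34 × €157.00 = €53.3800 per unit per year.
EOQ = √(2DS / H) = √(2 × 5,884 × 106 / 53.38).
= √(1,247,408 / 53.38) = √23,368.4526 ≈ 152.867.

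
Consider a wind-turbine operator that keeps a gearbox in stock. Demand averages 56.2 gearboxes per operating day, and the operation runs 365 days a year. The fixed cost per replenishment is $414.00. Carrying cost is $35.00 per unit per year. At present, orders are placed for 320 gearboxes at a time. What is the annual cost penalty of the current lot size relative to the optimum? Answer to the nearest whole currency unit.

Extra cost ≈ $7,757 per year

Annual demand D = 56.2 × 365 = 20,513.
EOQ = √(2DS/H) = √(2 × 20,513 × 414 / 35) ≈ 696.62.
Cost at Q* = (D/Q*)S + (Q*/2)H = √(2DSH) ≈ $24,381.69.
Cost at Q = 320: (20,513/320)×414 + (320/2)×35 = $26,538.69 + $5,600.00 = $32,138.69.
Excess = $32,138.69 − $24,381.69 = $7,757.01.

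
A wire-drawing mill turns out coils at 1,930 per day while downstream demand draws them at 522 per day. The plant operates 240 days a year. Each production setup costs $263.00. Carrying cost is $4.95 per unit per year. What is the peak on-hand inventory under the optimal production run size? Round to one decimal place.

I_max ≈ 3,116.4 coils

Annual demand D = 522 × 240 = 125,280.
Production build-up factor (1 − d/p) = 1 − 522/1,930 = 0.7295.
Q* = √(2DS / (H(1 − d/p))) = √(2 × 125,280 × 263 / (4.95 × 0.7295)).
= √(65,897,280 / 3.6112) ≈ 4271.776.
Maximum inventory = Q*(1 − d/p) = 4271.776 × 0.7295 ≈ 3116.404.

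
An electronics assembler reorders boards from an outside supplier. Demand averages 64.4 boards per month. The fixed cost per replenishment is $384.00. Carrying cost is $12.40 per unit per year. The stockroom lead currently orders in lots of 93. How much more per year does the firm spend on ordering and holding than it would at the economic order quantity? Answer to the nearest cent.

Annual demand D = 64.4 × 12 = 772.8.
EOQ = √(2DS/H) = √(2 × 772.8 × 384 / 12.4) ≈ 218.78.
Cost at Q* = (D/Q*)S + (Q*/2)H = √(2DSH) ≈ $2,712.85.
Cost at Q = 93: (772.8/93)×384 + (93/2)×12.4 = $3,190.92 + $576.60 = $3,767.52.
Excess = $3,767.52 − $2,712.85 = $1,054.67.

Extra cost ≈ $1,054.67 per year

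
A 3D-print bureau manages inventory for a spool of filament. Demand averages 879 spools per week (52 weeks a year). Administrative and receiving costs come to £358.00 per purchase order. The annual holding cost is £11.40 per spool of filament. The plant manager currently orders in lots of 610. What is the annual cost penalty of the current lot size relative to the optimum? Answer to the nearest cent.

Extra cost ≈ £10,986.89 per year

Annual demand D = 879 × 52 = 45,708.
EOQ = √(2DS/H) = √(2 × 45,708 × 358 / 11.4) ≈ 1694.34.
Cost at Q* = (D/Q*)S + (Q*/2)H = √(2DSH) ≈ £19,315.46.
Cost at Q = 610: (45,708/610)×358 + (610/2)×11.4 = £26,825.35 + £3,477.00 = £30,302.35.
Excess = £30,302.35 − £19,315.46 = £10,986.89.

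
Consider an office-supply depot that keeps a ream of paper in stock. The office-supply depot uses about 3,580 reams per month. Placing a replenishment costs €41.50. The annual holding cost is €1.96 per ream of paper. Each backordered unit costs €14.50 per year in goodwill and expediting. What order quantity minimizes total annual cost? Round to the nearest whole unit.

Q* ≈ 1,437 reams

Annual demand D = 3,580 × 12 = 42,960.
With planned backorders, Q* = √(2DS/H) · √((H+B)/B).
√(2DS/H) = √(2 × 42,960 × 41.5 / 1.96) = 1348.786.
√((H+B)/B) = √((1.96+14.5)/14.5) = 1.0654.
Q* ≈ 1437.057.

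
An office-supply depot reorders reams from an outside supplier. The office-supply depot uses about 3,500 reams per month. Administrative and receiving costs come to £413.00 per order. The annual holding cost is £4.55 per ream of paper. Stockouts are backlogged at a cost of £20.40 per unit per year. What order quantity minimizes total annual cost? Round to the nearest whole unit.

Annual demand D = 3,500 × 12 = 42,000.
With planned backorders, Q* = √(2DS/H) · √((H+B)/B).
√(2DS/H) = √(2 × 42,000 × 413 / 4.55) = 2761.271.
√((H+B)/B) = √((4.55+20.4)/20.4) = 1.1059.
Q* ≈ 3053.720.

Q* ≈ 3,054 reams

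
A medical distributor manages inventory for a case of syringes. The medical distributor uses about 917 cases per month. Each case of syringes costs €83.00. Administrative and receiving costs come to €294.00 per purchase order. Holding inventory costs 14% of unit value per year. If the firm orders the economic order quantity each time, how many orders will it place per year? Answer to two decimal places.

Annual demand D = 917 × 12 = 11,004.
Holding cost H = 0.14 × €83.00 = €11.6200 per unit per year.
EOQ = √(2DS/H) = √(2 × 11,004 × 294 / 11.62) ≈ 746.21.
Orders per year = D / Q* = 11,004 / 746.21 ≈ 14.747.

N ≈ 14.75 orders per year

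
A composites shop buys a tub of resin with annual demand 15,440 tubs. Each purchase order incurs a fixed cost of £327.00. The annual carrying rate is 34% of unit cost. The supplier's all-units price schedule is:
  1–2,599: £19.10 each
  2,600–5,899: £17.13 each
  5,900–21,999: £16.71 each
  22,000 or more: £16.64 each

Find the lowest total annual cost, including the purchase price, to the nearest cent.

Holding cost per unit per year at price C is H = 0.34·C.
For each price level, check whether its EOQ is feasible; otherwise the best quantity at that price is the breakpoint.
EOQ at £19.10 = 1247.0 (feasible in tier 1): TC = 15,440×£19.10 + (15,440/1247.0)×327 + (1247.0/2)×0.34×£19.10 = £303,001.83.
EOQ at £17.13 = 1316.7 < 2600, so use break Q=2600: TC = 15,440×£17.13 + (15,440/2600.0)×327 + (2600.0/2)×0.34×£17.13 = £274,000.54.
EOQ at £16.71 = 1333.2 < 5900, so use break Q=5900: TC = 15,440×£16.71 + (15,440/5900.0)×327 + (5900.0/2)×0.34×£16.71 = £275,618.27.
EOQ at £16.64 = 1336.0 < 22000, so use break Q=22000: TC = 15,440×£16.64 + (15,440/22000.0)×327 + (22000.0/2)×0.34×£16.64 = £319,384.69.
Lowest total cost among the candidates is at Q = 2600.0.

TC* ≈ £274,000.54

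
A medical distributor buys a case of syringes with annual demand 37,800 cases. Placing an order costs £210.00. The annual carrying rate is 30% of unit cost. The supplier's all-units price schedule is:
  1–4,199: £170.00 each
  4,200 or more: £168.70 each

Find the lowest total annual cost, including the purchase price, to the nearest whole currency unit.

Holding cost per unit per year at price C is H = 0.30·C.
Candidates are each tier's EOQ (if it falls in that tier) and each price-break quantity.
EOQ at £170.00 = 557.9 (feasible in tier 1): TC = 37,800×£170.00 + (37,800/557.9)×210 + (557.9/2)×0.30×£170.00 = £6,454,454.81.
EOQ at £168.70 = 560.1 < 4200, so use break Q=4200: TC = 37,800×£168.70 + (37,800/4200.0)×210 + (4200.0/2)×0.30×£168.70 = £6,485,031.00.
Lowest total cost among the candidates is at Q = 557.9.

TC* ≈ £6,454,455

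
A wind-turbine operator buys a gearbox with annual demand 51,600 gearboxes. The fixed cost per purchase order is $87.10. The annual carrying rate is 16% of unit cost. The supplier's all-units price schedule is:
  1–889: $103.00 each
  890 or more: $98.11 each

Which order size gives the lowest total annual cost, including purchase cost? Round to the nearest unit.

Holding cost per unit per year at price C is H = 0.16·C.
Evaluate total cost at each tier's feasible EOQ or, if the EOQ is below the tier, at the tier's minimum quantity.
EOQ at $103.00 = 738.5 (feasible in tier 1): TC = 51,600×$103.00 + (51,600/738.5)×87.1 + (738.5/2)×0.16×$103.00 = $5,326,971.04.
EOQ at $98.11 = 756.7 < 890, so use break Q=890: TC = 51,600×$98.11 + (51,600/890.0)×87.1 + (890.0/2)×0.16×$98.11 = $5,074,511.27.
Lowest total cost is $5,074,511.27 at Q = 890.0.

Q* ≈ 890 gearboxes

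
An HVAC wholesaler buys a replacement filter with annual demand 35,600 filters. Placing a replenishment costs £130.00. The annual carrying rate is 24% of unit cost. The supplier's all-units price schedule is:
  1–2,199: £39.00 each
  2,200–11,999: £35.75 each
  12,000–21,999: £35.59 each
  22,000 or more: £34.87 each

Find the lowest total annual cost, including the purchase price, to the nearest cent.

Holding cost per unit per year at price C is H = 0.24·C.
Candidates are each tier's EOQ (if it falls in that tier) and each price-break quantity.
EOQ at £39.00 = 994.4 (feasible in tier 1): TC = 35,600×£39.00 + (35,600/994.4)×130 + (994.4/2)×0.24×£39.00 = £1,397,707.85.
EOQ at £35.75 = 1038.6 < 2200, so use break Q=2200: TC = 35,600×£35.75 + (35,600/2200.0)×130 + (2200.0/2)×0.24×£35.75 = £1,284,241.64.
EOQ at £35.59 = 1041.0 < 12000, so use break Q=12000: TC = 35,600×£35.59 + (35,600/12000.0)×130 + (12000.0/2)×0.24×£35.59 = £1,318,639.27.
EOQ at £34.87 = 1051.7 < 22000, so use break Q=22000: TC = 35,600×£34.87 + (35,600/22000.0)×130 + (22000.0/2)×0.24×£34.87 = £1,333,639.16.
Lowest total cost among the candidates is at Q = 2200.0.

TC* ≈ £1,284,241.64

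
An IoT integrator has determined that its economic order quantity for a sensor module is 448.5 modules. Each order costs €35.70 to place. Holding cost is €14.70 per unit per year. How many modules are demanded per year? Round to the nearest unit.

Squaring Q* = √(2DS/H) gives Q*² = 2DS/H.
From Q* = √(2DS/H): D = Q*²H / (2S) = 448.5² × 14.7 / (2 × 35.7) = 41413.699.

D ≈ 41,414 modules per year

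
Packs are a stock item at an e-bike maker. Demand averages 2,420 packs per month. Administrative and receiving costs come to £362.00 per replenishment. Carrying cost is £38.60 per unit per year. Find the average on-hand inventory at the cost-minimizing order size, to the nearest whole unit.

Average inventory ≈ 369 packs

Annual demand D = 2,420 × 12 = 29,040.
EOQ = √(2DS/H) = √(2 × 29,040 × 362 / 38.6) ≈ 738.03.
Average inventory = Q*/2 ≈ 738.03 / 2 = 369.015.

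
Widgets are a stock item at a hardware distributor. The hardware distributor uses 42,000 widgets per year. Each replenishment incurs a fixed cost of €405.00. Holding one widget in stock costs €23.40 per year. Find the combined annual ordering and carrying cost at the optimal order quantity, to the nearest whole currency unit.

EOQ = √(2DS/H) = √(2 × 42,000 × 405 / 23.4) ≈ 1205.76.
At the optimum the two cost components are equal, so total cost = 2·(Q*/2)H = Q*·H.
Minimum total = √(2DSH) = √(2 × 42,000 × 405 × 23.4) ≈ 28214.677.

TC* ≈ €28,215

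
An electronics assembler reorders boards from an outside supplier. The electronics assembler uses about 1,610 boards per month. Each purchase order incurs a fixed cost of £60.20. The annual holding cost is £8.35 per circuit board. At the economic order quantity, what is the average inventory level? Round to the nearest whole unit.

Annual demand D = 1,610 × 12 = 19,320.
Q* = √(2DS/H) = √(2 × 19,320 × 60.2 / 8.35) ≈ 527.81.
Average inventory = Q*/2 ≈ 527.81 / 2 = 263.903.

Average inventory ≈ 264 boards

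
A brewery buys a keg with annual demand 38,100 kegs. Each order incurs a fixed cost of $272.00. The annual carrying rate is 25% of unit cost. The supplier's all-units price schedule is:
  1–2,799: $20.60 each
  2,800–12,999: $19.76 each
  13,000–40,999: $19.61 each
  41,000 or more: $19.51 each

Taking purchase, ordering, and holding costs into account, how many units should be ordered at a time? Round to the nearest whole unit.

Q* ≈ 2,800 kegs

Holding cost per unit per year at price C is H = 0.25·C.
Candidates are each tier's EOQ (if it falls in that tier) and each price-break quantity.
EOQ at $20.60 = 2006.1 (feasible in tier 1): TC = 38,100×$20.60 + (38,100/2006.1)×272 + (2006.1/2)×0.25×$20.60 = $795,191.55.
EOQ at $19.76 = 2048.3 < 2800, so use break Q=2800: TC = 38,100×$19.76 + (38,100/2800.0)×272 + (2800.0/2)×0.25×$19.76 = $763,473.14.
EOQ at $19.61 = 2056.1 < 13000, so use break Q=13000: TC = 38,100×$19.61 + (38,100/13000.0)×272 + (13000.0/2)×0.25×$19.61 = $779,804.42.
EOQ at $19.51 = 2061.4 < 41000, so use break Q=41000: TC = 38,100×$19.51 + (38,100/41000.0)×272 + (41000.0/2)×0.25×$19.51 = $843,572.51.
Lowest total cost is $763,473.14 at Q = 2800.0.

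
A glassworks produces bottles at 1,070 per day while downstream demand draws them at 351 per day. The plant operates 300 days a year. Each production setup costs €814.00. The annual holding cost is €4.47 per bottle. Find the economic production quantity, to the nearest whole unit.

Annual demand D = 351 × 300 = 105,300.
Production build-up factor (1 − d/p) = 1 − 351/1,070 = 0.6720.
Q* = √(2DS / (H(1 − d/p))) = √(2 × 105,300 × 814 / (4.47 × 0.6720)).
= √(171,428,400 / 3.0037) ≈ 7554.663.

Q* ≈ 7,555 bottles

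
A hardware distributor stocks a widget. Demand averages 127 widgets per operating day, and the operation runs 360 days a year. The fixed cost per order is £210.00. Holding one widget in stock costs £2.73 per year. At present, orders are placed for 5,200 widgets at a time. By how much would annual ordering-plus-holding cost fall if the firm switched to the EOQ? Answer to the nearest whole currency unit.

Annual demand D = 127 × 360 = 45,720.
EOQ = √(2DS/H) = √(2 × 45,720 × 210 / 2.73) ≈ 2652.14.
Cost at Q* = (D/Q*)S + (Q*/2)H = √(2DSH) ≈ £7,240.34.
Cost at Q = 5,200: (45,720/5,200)×210 + (5,200/2)×2.73 = £1,846.38 + £7,098.00 = £8,944.38.
Excess = £8,944.38 − £7,240.34 = £1,704.04.

Extra cost ≈ £1,704 per year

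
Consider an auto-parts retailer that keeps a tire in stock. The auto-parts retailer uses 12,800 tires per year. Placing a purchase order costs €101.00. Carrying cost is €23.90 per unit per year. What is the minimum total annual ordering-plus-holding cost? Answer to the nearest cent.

TC* ≈ €7,861.03

The optimal lot size = √(2DS/H) = √(2 × 12,800 × 101 / 23.9) ≈ 328.91.
At Q*, ordering cost (D/Q*)S equals holding cost (Q*/2)H, each = √(DSH/2).
Minimum total = √(2DSH) = √(2 × 12,800 × 101 × 23.9) ≈ 7861.033.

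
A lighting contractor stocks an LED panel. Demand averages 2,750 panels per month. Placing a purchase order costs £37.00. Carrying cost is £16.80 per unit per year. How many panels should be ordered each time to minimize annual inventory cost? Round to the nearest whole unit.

Annual demand D = 2,750 × 12 = 33,000.
EOQ = √(2DS / H) = √(2 × 33,000 × 37 / 16.8).
= √(2,442,000 / 16.8) = √145,357.1429 ≈ 381.257.

Q* ≈ 381 panels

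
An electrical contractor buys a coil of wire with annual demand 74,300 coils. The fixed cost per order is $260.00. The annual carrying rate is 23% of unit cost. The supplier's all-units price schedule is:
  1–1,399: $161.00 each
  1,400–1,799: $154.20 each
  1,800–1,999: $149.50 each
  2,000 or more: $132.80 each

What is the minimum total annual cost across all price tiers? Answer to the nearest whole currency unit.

Holding cost per unit per year at price C is H = 0.23·C.
For each price level, check whether its EOQ is feasible; otherwise the best quantity at that price is the breakpoint.
EOQ at $161.00 = 1021.5 (feasible in tier 1): TC = 74,300×$161.00 + (74,300/1021.5)×260 + (1021.5/2)×0.23×$161.00 = $12,000,124.48.
EOQ at $154.20 = 1043.7 < 1400, so use break Q=1400: TC = 74,300×$154.20 + (74,300/1400.0)×260 + (1400.0/2)×0.23×$154.20 = $11,495,684.77.
EOQ at $149.50 = 1060.0 < 1800, so use break Q=1800: TC = 74,300×$149.50 + (74,300/1800.0)×260 + (1800.0/2)×0.23×$149.50 = $11,149,528.72.
EOQ at $132.80 = 1124.7 < 2000, so use break Q=2000: TC = 74,300×$132.80 + (74,300/2000.0)×260 + (2000.0/2)×0.23×$132.80 = $9,907,243.00.
Lowest total cost among the candidates is at Q = 2000.0.

TC* ≈ $9,907,243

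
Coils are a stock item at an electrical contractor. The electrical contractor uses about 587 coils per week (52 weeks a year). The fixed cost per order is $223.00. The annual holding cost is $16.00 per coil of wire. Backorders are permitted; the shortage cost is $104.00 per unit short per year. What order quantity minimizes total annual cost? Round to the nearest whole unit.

Q* ≈ 991 coils

Annual demand D = 587 × 52 = 30,524.
With planned backorders, Q* = √(2DS/H) · √((H+B)/B).
√(2DS/H) = √(2 × 30,524 × 223 / 16) = 922.419.
√((H+B)/B) = √((16+104)/104) = 1.0742.
Q* ≈ 990.837.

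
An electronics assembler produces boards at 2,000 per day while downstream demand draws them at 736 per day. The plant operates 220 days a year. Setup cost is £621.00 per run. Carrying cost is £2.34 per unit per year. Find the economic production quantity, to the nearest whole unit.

Annual demand D = 736 × 220 = 161,920.
Production build-up factor (1 − d/p) = 1 − 736/2,000 = 0.6320.
Q* = √(2DS / (H(1 − d/p))) = √(2 × 161,920 × 621 / (2.34 × 0.6320)).
= √(201,104,640 / 1.4789) ≈ 11661.236.

Q* ≈ 11,661 boards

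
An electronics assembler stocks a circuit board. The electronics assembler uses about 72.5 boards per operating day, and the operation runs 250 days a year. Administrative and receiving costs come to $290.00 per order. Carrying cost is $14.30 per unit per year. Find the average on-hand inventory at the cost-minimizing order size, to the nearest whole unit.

Average inventory ≈ 429 boards

Annual demand D = 72.5 × 250 = 18,125.
Q* = √(2DS/H) = √(2 × 18,125 × 290 / 14.3) ≈ 857.40.
Average inventory = Q*/2 ≈ 857.40 / 2 = 428.701.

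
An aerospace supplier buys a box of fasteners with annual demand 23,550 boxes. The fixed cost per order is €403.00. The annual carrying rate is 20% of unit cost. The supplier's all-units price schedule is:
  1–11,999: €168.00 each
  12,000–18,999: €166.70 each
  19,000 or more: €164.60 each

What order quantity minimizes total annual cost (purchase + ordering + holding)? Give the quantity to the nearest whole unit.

Q* ≈ 752 boxes

Holding cost per unit per year at price C is H = 0.20·C.
Candidates are each tier's EOQ (if it falls in that tier) and each price-break quantity.
EOQ at €168.00 = 751.6 (feasible in tier 1): TC = 23,550×€168.00 + (23,550/751.6)×403 + (751.6/2)×0.20×€168.00 = €3,981,654.14.
EOQ at €166.70 = 754.5 < 12000, so use break Q=12000: TC = 23,550×€166.70 + (23,550/12000.0)×403 + (12000.0/2)×0.20×€166.70 = €4,126,615.89.
EOQ at €164.60 = 759.3 < 19000, so use break Q=19000: TC = 23,550×€164.60 + (23,550/19000.0)×403 + (19000.0/2)×0.20×€164.60 = €4,189,569.51.
Lowest total cost is €3,981,654.14 at Q = 751.6.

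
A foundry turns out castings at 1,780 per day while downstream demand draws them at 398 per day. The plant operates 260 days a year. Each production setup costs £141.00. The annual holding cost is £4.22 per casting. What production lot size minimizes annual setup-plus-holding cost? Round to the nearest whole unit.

Q* ≈ 2,984 castings

Annual demand D = 398 × 260 = 103,480.
Production build-up factor (1 − d/p) = 1 − 398/1,780 = 0.7764.
Q* = √(2DS / (H(1 − d/p))) = √(2 × 103,480 × 141 / (4.22 × 0.7764)).
= √(29,181,360 / 3.2764) ≈ 2984.369.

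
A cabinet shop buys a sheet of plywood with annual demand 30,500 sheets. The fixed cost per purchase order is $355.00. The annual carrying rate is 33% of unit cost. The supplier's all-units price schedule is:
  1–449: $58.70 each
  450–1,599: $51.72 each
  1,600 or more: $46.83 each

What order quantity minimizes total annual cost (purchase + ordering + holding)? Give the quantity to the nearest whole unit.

Q* ≈ 1,600 sheets

Holding cost per unit per year at price C is H = 0.33·C.
For each price level, check whether its EOQ is feasible; otherwise the best quantity at that price is the breakpoint.
Tier 1 ($58.70): EOQ = 1057.3 exceeds tier's upper bound 449, so this tier is dominated.
EOQ at $51.72 = 1126.4 (feasible in tier 2): TC = 30,500×$51.72 + (30,500/1126.4)×355 + (1126.4/2)×0.33×$51.72 = $1,596,684.95.
EOQ at $46.83 = 1183.8 < 1600, so use break Q=1600: TC = 30,500×$46.83 + (30,500/1600.0)×355 + (1600.0/2)×0.33×$46.83 = $1,447,445.31.
Lowest total cost is $1,447,445.31 at Q = 1600.0.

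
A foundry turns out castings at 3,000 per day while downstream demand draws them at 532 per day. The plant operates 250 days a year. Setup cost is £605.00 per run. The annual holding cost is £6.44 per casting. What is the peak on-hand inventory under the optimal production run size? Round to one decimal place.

Annual demand D = 532 × 250 = 133,000.
Production build-up factor (1 − d/p) = 1 − 532/3,000 = 0.8227.
Q* = √(2DS / (H(1 − d/p))) = √(2 × 133,000 × 605 / (6.44 × 0.8227)).
= √(160,930,000 / 5.298) ≈ 5511.421.
Maximum inventory = Q*(1 − d/p) = 5511.421 × 0.8227 ≈ 4534.063.

I_max ≈ 4,534.1 castings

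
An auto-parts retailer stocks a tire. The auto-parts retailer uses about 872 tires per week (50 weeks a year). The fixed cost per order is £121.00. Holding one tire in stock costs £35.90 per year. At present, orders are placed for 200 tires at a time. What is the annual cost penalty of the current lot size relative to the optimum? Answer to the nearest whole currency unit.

Extra cost ≈ £10,506 per year

Annual demand D = 872 × 50 = 43,600.
EOQ = √(2DS/H) = √(2 × 43,600 × 121 / 35.9) ≈ 542.13.
Cost at Q* = (D/Q*)S + (Q*/2)H = √(2DSH) ≈ £19,462.48.
Cost at Q = 200: (43,600/200)×121 + (200/2)×35.9 = £26,378.00 + £3,590.00 = £29,968.00.
Excess = £29,968.00 − £19,462.48 = £10,505.52.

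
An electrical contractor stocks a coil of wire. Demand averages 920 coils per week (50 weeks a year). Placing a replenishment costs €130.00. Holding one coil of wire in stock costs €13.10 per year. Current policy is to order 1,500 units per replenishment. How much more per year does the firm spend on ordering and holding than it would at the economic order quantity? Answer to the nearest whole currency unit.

Extra cost ≈ €1,295 per year

Annual demand D = 920 × 50 = 46,000.
EOQ = √(2DS/H) = √(2 × 46,000 × 130 / 13.1) ≈ 955.50.
Cost at Q* = (D/Q*)S + (Q*/2)H = √(2DSH) ≈ €12,517.03.
Cost at Q = 1,500: (46,000/1,500)×130 + (1,500/2)×13.1 = €3,986.67 + €9,825.00 = €13,811.67.
Excess = €13,811.67 − €12,517.03 = €1,294.64.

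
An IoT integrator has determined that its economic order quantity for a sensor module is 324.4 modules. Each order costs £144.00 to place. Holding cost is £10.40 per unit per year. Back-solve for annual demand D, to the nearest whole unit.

D ≈ 3,800 modules per year

The basic EOQ model gives Q* = √(2DS/H); rearrange for the unknown.
From Q* = √(2DS/H): D = Q*²H / (2S) = 324.4² × 10.4 / (2 × 144) = 3800.166.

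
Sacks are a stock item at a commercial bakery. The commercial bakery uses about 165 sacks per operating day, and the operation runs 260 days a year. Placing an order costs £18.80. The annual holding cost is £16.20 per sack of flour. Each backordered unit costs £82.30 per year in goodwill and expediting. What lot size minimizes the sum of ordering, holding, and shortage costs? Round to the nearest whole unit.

Q* ≈ 345 sacks

Annual demand D = 165 × 260 = 42,900.
With planned backorders, Q* = √(2DS/H) · √((H+B)/B).
√(2DS/H) = √(2 × 42,900 × 18.8 / 16.2) = 315.548.
√((H+B)/B) = √((16.2+82.3)/82.3) = 1.0940.
Q* ≈ 345.210.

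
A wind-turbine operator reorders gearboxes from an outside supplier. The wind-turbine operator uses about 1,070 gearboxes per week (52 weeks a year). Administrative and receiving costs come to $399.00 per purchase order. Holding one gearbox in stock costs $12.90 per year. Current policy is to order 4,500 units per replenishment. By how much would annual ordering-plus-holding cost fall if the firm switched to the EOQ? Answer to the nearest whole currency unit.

Annual demand D = 1,070 × 52 = 55,640.
EOQ = √(2DS/H) = √(2 × 55,640 × 399 / 12.9) ≈ 1855.24.
Cost at Q* = (D/Q*)S + (Q*/2)H = √(2DSH) ≈ $23,932.60.
Cost at Q = 4,500: (55,640/4,500)×399 + (4,500/2)×12.9 = $4,933.41 + $29,025.00 = $33,958.41.
Excess = $33,958.41 − $23,932.60 = $10,025.81.

Extra cost ≈ $10,026 per year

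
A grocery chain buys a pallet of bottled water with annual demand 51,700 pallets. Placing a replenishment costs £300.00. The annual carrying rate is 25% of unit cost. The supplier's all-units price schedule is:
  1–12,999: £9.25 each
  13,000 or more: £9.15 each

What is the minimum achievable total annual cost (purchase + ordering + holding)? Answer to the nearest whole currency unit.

TC* ≈ £486,695

Holding cost per unit per year at price C is H = 0.25·C.
For each price level, check whether its EOQ is feasible; otherwise the best quantity at that price is the breakpoint.
EOQ at £9.25 = 3662.5 (feasible in tier 1): TC = 51,700×£9.25 + (51,700/3662.5)×300 + (3662.5/2)×0.25×£9.25 = £486,694.58.
EOQ at £9.15 = 3682.5 < 13000, so use break Q=13000: TC = 51,700×£9.15 + (51,700/13000.0)×300 + (13000.0/2)×0.25×£9.15 = £489,116.83.
Lowest total cost among the candidates is at Q = 3662.5.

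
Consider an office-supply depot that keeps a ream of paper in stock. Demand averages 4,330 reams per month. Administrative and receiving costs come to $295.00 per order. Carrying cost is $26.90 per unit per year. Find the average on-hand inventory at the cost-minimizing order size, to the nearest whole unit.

Average inventory ≈ 534 reams

Annual demand D = 4,330 × 12 = 51,960.
Q* = √(2DS/H) = √(2 × 51,960 × 295 / 26.9) ≈ 1067.54.
Average inventory = Q*/2 ≈ 1067.54 / 2 = 533.770.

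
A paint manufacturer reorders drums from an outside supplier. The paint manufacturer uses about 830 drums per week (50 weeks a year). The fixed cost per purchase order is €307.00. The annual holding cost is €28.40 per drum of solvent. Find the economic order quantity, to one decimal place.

Annual demand D = 830 × 50 = 41,500.
EOQ = √(2DS / H) = √(2 × 41,500 × 307 / 28.4).
= √(25,481,000 / 28.4) = √897,218.3099 ≈ 947.216.

Q* ≈ 947.2 drums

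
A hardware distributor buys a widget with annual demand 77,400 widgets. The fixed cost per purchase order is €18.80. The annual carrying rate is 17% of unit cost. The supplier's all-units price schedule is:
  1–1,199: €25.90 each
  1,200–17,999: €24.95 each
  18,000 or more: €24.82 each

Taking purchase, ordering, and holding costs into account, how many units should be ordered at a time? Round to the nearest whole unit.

Holding cost per unit per year at price C is H = 0.17·C.
For each price level, check whether its EOQ is feasible; otherwise the best quantity at that price is the breakpoint.
EOQ at €25.90 = 813.0 (feasible in tier 1): TC = 77,400×€25.90 + (77,400/813.0)×18.8 + (813.0/2)×0.17×€25.90 = €2,008,239.63.
EOQ at €24.95 = 828.3 < 1200, so use break Q=1200: TC = 77,400×€24.95 + (77,400/1200.0)×18.8 + (1200.0/2)×0.17×€24.95 = €1,934,887.50.
EOQ at €24.82 = 830.5 < 18000, so use break Q=18000: TC = 77,400×€24.82 + (77,400/18000.0)×18.8 + (18000.0/2)×0.17×€24.82 = €1,959,123.44.
Lowest total cost is €1,934,887.50 at Q = 1200.0.

Q* ≈ 1,200 widgets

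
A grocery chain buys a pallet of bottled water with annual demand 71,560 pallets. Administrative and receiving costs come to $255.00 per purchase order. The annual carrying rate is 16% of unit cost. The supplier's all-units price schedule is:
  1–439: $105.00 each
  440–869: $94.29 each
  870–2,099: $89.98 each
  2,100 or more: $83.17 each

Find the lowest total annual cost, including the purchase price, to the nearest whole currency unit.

Holding cost per unit per year at price C is H = 0.16·C.
Candidates are each tier's EOQ (if it falls in that tier) and each price-break quantity.
Tier 1 ($105.00): EOQ = 1473.9 exceeds tier's upper bound 439, so this tier is dominated.
Tier 2 ($94.29): EOQ = 1555.3 exceeds tier's upper bound 869, so this tier is dominated.
EOQ at $89.98 = 1592.2 (feasible in tier 3): TC = 71,560×$89.98 + (71,560/1592.2)×255 + (1592.2/2)×0.16×$89.98 = $6,461,890.84.
EOQ at $83.17 = 1656.1 < 2100, so use break Q=2100: TC = 71,560×$83.17 + (71,560/2100.0)×255 + (2100.0/2)×0.16×$83.17 = $5,974,307.19.
Lowest total cost among the candidates is at Q = 2100.0.

TC* ≈ $5,974,307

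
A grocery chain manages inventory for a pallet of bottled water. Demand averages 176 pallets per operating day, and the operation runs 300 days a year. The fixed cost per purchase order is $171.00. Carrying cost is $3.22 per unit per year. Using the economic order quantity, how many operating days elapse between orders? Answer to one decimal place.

Annual demand D = 176 × 300 = 52,800.
The optimal lot size = √(2DS/H) = √(2 × 52,800 × 171 / 3.22) ≈ 2368.11.
Cycle time = Q*/D × 300 = 2368.11 / 52,800 × 300 ≈ 13.455 days.

T ≈ 13.5 days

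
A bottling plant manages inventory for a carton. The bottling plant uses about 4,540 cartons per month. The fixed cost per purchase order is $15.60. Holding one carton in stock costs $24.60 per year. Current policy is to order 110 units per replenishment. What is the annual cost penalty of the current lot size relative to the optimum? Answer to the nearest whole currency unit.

Annual demand D = 4,540 × 12 = 54,480.
EOQ = √(2DS/H) = √(2 × 54,480 × 15.6 / 24.6) ≈ 262.86.
Cost at Q* = (D/Q*)S + (Q*/2)H = √(2DSH) ≈ $6,466.41.
Cost at Q = 110: (54,480/110)×15.6 + (110/2)×24.6 = $7,726.25 + $1,353.00 = $9,079.25.
Excess = $9,079.25 − $6,466.41 = $2,612.84.

Extra cost ≈ $2,613 per year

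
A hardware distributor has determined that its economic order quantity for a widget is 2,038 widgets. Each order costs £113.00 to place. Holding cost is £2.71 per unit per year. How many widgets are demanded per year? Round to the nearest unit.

Squaring Q* = √(2DS/H) gives Q*² = 2DS/H.
From Q* = √(2DS/H): D = Q*²H / (2S) = 2,038² × 2.71 / (2 × 113) = 49804.572.

D ≈ 49,805 widgets per year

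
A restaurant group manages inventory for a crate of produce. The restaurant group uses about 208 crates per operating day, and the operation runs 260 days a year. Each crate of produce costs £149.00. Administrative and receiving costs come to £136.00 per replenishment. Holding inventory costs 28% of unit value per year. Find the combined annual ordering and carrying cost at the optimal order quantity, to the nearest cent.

Annual demand D = 208 × 260 = 54,080.
Holding cost H = 0.28 × £149.00 = £41.7200 per unit per year.
Q* = √(2DS/H) = √(2 × 54,080 × 136 / 41.72) ≈ 593.79.
At the optimum the two cost components are equal, so total cost = 2·(Q*/2)H = Q*·H.
Minimum total = √(2DSH) = √(2 × 54,080 × 136 × 41.72) ≈ 24772.791.

TC* ≈ £24,772.79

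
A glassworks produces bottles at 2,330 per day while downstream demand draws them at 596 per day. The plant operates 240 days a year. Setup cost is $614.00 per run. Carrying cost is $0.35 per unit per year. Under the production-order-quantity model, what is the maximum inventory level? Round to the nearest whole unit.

Annual demand D = 596 × 240 = 143,040.
Production build-up factor (1 − d/p) = 1 − 596/2,330 = 0.7442.
Q* = √(2DS / (H(1 − d/p))) = √(2 × 143,040 × 614 / (0.35 × 0.7442)).
= √(175,653,120 / 0.2605) ≈ 25968.528.
Maximum inventory = Q*(1 − d/p) = 25968.528 × 0.7442 ≈ 19325.934.

I_max ≈ 19,326 bottles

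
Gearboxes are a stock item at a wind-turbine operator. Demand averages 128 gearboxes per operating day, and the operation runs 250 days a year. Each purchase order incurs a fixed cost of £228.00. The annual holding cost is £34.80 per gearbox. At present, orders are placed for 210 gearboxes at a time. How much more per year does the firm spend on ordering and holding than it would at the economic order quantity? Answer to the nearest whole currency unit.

Extra cost ≈ £15,862 per year

Annual demand D = 128 × 250 = 32,000.
EOQ = √(2DS/H) = √(2 × 32,000 × 228 / 34.8) ≈ 647.54.
Cost at Q* = (D/Q*)S + (Q*/2)H = √(2DSH) ≈ £22,534.45.
Cost at Q = 210: (32,000/210)×228 + (210/2)×34.8 = £34,742.86 + £3,654.00 = £38,396.86.
Excess = £38,396.86 − £22,534.45 = £15,862.40.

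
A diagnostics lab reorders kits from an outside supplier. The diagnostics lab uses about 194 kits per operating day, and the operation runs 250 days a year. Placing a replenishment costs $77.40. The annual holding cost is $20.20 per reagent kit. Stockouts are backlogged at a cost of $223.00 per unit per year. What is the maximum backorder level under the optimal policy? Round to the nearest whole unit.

S* ≈ 53 kits

Annual demand D = 194 × 250 = 48,500.
With planned backorders, Q* = √(2DS/H) · √((H+B)/B).
√(2DS/H) = √(2 × 48,500 × 77.4 / 20.2) = 609.650.
√((H+B)/B) = √((20.2+223)/223) = 1.0443.
Q* ≈ 636.664.
S* = Q* · H/(H+B) = 636.664 × 20.2/243.2 ≈ 52.881.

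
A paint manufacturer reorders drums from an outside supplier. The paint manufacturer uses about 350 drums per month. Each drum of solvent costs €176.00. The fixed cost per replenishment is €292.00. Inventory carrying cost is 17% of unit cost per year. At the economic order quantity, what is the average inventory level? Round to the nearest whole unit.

Annual demand D = 350 × 12 = 4,200.
Holding cost H = 0.17 × €176.00 = €29.9200 per unit per year.
The optimal lot size = √(2DS/H) = √(2 × 4,200 × 292 / 29.92) ≈ 286.32.
Average inventory = Q*/2 ≈ 286.32 / 2 = 143.160.

Average inventory ≈ 143 drums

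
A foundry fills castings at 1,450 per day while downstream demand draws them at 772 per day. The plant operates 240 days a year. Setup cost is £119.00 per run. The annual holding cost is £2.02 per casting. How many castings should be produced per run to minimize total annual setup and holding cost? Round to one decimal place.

Annual demand D = 772 × 240 = 185,280.
Production build-up factor (1 − d/p) = 1 − 772/1,450 = 0.4676.
Q* = √(2DS / (H(1 − d/p))) = √(2 × 185,280 × 119 / (2.02 × 0.4676)).
= √(44,096,640 / 0.9445) ≈ 6832.761.

Q* ≈ 6,832.8 castings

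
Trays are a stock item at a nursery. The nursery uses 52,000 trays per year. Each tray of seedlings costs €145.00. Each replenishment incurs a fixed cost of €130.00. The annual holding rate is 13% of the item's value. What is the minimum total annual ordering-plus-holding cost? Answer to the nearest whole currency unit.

Holding cost H = 0.13 × €145.00 = €18.8500 per unit per year.
EOQ = √(2DS/H) = √(2 × 52,000 × 130 / 18.85) ≈ 846.90.
At the optimum the two cost components are equal, so total cost = 2·(Q*/2)H = Q*·H.
Minimum total = √(2DSH) = √(2 × 52,000 × 130 × 18.85) ≈ 15964.085.

TC* ≈ €15,964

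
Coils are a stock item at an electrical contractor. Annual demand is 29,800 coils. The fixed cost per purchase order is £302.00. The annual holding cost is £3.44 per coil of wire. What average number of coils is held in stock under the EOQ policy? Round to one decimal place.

EOQ = √(2DS/H) = √(2 × 29,800 × 302 / 3.44) ≈ 2287.43.
Average inventory = Q*/2 ≈ 2287.43 / 2 = 1143.714.

Average inventory ≈ 1,143.7 coils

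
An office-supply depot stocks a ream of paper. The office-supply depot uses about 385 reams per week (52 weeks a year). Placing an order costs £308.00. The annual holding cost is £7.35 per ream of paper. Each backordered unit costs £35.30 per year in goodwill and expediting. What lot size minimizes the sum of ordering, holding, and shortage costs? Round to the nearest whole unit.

Annual demand D = 385 × 52 = 20,020.
With planned backorders, Q* = √(2DS/H) · √((H+B)/B).
√(2DS/H) = √(2 × 20,020 × 308 / 7.35) = 1295.325.
√((H+B)/B) = √((7.35+35.3)/35.3) = 1.0992.
Q* ≈ 1423.806.

Q* ≈ 1,424 reams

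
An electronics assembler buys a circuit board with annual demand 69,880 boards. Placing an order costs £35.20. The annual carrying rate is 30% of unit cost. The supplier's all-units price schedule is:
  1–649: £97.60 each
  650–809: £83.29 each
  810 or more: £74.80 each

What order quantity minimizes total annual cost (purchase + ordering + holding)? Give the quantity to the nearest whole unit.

Q* ≈ 810 boards

Holding cost per unit per year at price C is H = 0.30·C.
For each price level, check whether its EOQ is feasible; otherwise the best quantity at that price is the breakpoint.
EOQ at £97.60 = 409.9 (feasible in tier 1): TC = 69,880×£97.60 + (69,880/409.9)×35.2 + (409.9/2)×0.30×£97.60 = £6,832,289.85.
EOQ at £83.29 = 443.7 < 650, so use break Q=650: TC = 69,880×£83.29 + (69,880/650.0)×35.2 + (650.0/2)×0.30×£83.29 = £5,832,210.25.
EOQ at £74.80 = 468.2 < 810, so use break Q=810: TC = 69,880×£74.80 + (69,880/810.0)×35.2 + (810.0/2)×0.30×£74.80 = £5,239,148.96.
Lowest total cost is £5,239,148.96 at Q = 810.0.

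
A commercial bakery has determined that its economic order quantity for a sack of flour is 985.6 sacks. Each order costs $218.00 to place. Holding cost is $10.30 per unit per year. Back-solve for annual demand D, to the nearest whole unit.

Invert the EOQ relation Q*² = 2DS/H.
From Q* = √(2DS/H): D = Q*²H / (2S) = 985.6² × 10.3 / (2 × 218) = 22948.385.

D ≈ 22,948 sacks per year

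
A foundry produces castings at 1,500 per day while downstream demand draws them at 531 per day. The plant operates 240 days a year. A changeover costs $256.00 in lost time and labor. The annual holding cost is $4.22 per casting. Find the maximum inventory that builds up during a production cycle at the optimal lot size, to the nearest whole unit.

Annual demand D = 531 × 240 = 127,440.
Production build-up factor (1 − d/p) = 1 − 531/1,500 = 0.6460.
Q* = √(2DS / (H(1 − d/p))) = √(2 × 127,440 × 256 / (4.22 × 0.6460)).
= √(65,249,280 / 2.7261) ≈ 4892.326.
Maximum inventory = Q*(1 − d/p) = 4892.326 × 0.6460 ≈ 3160.443.

I_max ≈ 3,160 castings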